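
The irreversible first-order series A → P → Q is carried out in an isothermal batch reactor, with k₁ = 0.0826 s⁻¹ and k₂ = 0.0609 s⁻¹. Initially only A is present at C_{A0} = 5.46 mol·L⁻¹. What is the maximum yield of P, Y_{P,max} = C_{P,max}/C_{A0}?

0.425

For a first-order series the maximum intermediate yield is C_{P,max}/C_{A0} = (k₁/k₂)^[k₂/(k₂−k₁)].
= (0.0826/0.0609)^(0.0609/(0.0609−0.0826)) = (1.356)^(-2.806) = 0.4251.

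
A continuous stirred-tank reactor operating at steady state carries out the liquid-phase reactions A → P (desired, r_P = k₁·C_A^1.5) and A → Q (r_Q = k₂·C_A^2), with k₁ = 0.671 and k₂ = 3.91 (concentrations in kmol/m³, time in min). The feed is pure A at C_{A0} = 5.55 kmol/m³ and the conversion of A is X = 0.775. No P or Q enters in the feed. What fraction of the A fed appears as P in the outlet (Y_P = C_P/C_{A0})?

Exit C_A = C_{A0}(1−X) = 5.55×0.225 = 1.249 kmol/m³.
A CSTR operates uniformly at the exit composition, giving r_P = 0.9363 and r_Q = 6.097 (each k·C_A^n at C_A = 1.249).
Fraction of consumed A going to P: r_P/(r_P+r_Q) = 0.1331.
C_P = 0.1331·C_{A0}·X = 0.1331×5.55×0.775 = 0.573 kmol/m³; Y_P = C_P/C_{A0} = 0.103.

0.103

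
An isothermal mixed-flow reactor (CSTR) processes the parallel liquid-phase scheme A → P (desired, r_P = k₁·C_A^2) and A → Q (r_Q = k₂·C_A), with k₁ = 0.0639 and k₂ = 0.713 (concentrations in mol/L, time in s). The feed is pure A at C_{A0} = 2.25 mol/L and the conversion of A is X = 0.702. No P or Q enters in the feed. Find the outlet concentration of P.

Exit C_A = C_{A0}(1−X) = 2.25×0.298 = 0.6705 mol/L.
Rates in a CSTR are evaluated at the outlet concentration: r_P = 0.0639×0.6705^2 = 0.02873, r_Q = 0.713×0.6705 = 0.4781.
Fraction of consumed A going to P: r_P/(r_P+r_Q) = 0.05668.
C_P = 0.05668·C_{A0}·X = 0.05668×2.25×0.702 = 0.0895 mol/L.

0.0895 mol/L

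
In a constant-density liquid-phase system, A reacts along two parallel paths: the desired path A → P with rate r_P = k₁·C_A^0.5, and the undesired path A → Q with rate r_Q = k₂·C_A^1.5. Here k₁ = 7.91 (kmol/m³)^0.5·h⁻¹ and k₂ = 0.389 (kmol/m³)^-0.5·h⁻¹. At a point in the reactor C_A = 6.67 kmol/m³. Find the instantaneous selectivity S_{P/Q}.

3.05

S_{P/Q} = r_P/r_Q = (k₁·C_A^0.5)/(k₂·C_A^1.5) = (k₁/k₂)·C_A⁻¹.
= (7.91×6.670^0.5) / (0.389×6.670^1.5) = 20.43/6.701 = 3.05.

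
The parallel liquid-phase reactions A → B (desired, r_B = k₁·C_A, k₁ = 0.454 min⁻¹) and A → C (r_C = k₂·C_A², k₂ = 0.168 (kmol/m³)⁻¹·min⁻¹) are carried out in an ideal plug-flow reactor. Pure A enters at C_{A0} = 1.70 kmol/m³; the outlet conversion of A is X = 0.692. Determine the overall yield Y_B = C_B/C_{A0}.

C_A = C_{A0}(1−X) = 0.5236 kmol/m³.
Along a PFR/batch, dC_B/dC_A = −r_B/(r_B+r_C) = −k₁/(k₁+k₂·C_A).
Integrating from C_{A0} to C_A: C_B = (0.454/0.168)·ln[(0.454+0.168·1.70)/(0.454+0.168·0.524)] = 2.702·ln(0.7396/0.5420) = 0.8402 kmol/m³.
Y_B = C_B/C_{A0} = 0.8402/1.70 = 0.494.

0.494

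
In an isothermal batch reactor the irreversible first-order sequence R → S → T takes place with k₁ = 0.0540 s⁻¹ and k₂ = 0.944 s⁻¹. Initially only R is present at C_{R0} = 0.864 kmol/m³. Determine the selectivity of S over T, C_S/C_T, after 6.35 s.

0.173

For first-order series with pure R initially, C_S(t) = k₁C_{R0}/(k₂−k₁)·(e^(−k₁t) − e^(−k₂t)).
e^(−k₁t) = e^(−0.0540×6.35) = e^(−0.3429) = 0.7097; e^(−k₂t) = e^(−5.994) = 0.002493.
C_S = 0.0540×0.864/(0.944−0.0540) × (0.7097−0.002493) = 0.05242×0.7072 = 0.03707 kmol/m³.
C_R = C_{R0}e^(−k₁t) = 0.6132 kmol/m³, so C_T = C_{R0}−C_R−C_S = 0.2137 kmol/m³; C_S/C_T = 0.173.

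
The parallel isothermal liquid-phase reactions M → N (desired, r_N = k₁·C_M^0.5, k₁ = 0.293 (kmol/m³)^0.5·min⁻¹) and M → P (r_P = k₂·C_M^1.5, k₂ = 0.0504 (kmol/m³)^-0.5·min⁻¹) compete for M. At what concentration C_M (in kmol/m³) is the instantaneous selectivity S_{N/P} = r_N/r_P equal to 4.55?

S_{N/P} = (k₁/k₂)·C_M⁻¹ ⇒ C_M = (S·k₂/k₁)^(-1).
= (4.55×0.0504/0.293)^(-1) = (0.7827)^(-1) = 1.28 kmol/m³.

1.28 kmol/m³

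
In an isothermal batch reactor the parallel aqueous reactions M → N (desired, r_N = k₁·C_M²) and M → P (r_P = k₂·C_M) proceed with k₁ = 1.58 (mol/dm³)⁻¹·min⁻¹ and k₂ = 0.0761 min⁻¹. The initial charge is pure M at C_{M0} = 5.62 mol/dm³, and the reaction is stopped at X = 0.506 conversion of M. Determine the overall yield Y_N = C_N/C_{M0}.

C_M = C_{M0}(1−X) = 2.776 mol/dm³.
Along a PFR/batch, dC_P/dC_M = −r_P/(r_N+r_P) = −k₂/(k₂+k₁·C_M).
Integrating from C_{M0} to C_M: C_P = (0.0761/1.58)·ln[(0.0761+1.58·5.62)/(0.0761+1.58·2.78)] = 0.04816·ln(8.956/4.463) = 0.03355 mol/dm³.
Then C_N = (C_{M0}−C_M) − C_P = 2.844 − 0.03355 = 2.810 mol/dm³.
Y_N = C_N/C_{M0} = 2.810/5.62 = 0.500.

0.500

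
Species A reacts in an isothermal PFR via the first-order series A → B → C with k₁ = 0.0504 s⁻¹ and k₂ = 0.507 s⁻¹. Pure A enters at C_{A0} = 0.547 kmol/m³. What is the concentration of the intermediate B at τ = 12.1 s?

0.0327 kmol/m³

The intermediate concentration in a first-order A→B→C sequence is C_B = k₁C_{A0}(e^(−k₁τ) − e^(−k₂τ))/(k₂−k₁).
e^(−k₁τ) = e^(−0.0504×12.1) = e^(−0.6098) = 0.5434; e^(−k₂τ) = e^(−6.135) = 0.002166.
C_B = 0.0504×0.547/(0.507−0.0504) × (0.5434−0.002166) = 0.06038×0.5413 = 0.03268 kmol/m³.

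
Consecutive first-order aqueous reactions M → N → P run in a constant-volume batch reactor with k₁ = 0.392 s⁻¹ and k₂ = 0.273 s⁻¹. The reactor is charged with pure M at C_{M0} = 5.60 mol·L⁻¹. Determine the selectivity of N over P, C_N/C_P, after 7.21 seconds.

0.392

Solving the coupled first-order balances gives C_N(t) = [k₁/(k₂−k₁)]·C_{M0}·(e^(−k₁t) − e^(−k₂t)).
e^(−k₁t) = e^(−0.392×7.21) = e^(−2.826) = 0.05923; e^(−k₂t) = e^(−1.968) = 0.1397.
C_N = 0.392×5.60/(0.273−0.392) × (0.05923−0.1397) = (-18.45)×(-0.08046) = 1.484 mol·L⁻¹.
C_M = C_{M0}e^(−k₁t) = 0.3317 mol·L⁻¹, so C_P = C_{M0}−C_M−C_N = 3.784 mol·L⁻¹; C_N/C_P = 0.392.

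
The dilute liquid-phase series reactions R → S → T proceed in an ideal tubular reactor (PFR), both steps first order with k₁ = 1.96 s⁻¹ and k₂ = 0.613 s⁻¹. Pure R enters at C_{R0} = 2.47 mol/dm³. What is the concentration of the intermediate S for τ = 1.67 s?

The intermediate concentration in a first-order A→B→C sequence is C_S = k₁C_{R0}(e^(−k₁τ) − e^(−k₂τ))/(k₂−k₁).
e^(−k₁τ) = e^(−1.96×1.67) = e^(−3.273) = 0.03789; e^(−k₂τ) = e^(−1.024) = 0.3593.
C_S = 1.96×2.47/(0.613−1.96) × (0.03789−0.3593) = (-3.594)×(-0.3214) = 1.155 mol/dm³.

1.16 mol/dm³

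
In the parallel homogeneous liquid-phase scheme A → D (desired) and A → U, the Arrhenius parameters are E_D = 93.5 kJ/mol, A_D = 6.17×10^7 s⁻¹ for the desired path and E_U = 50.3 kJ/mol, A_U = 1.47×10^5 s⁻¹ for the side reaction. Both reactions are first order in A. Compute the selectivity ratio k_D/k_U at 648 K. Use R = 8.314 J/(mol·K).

Since both paths have the same order in A, the concentration cancels and S_{D/U} = k_D/k_U = (A_D/A_U)·exp[(E_U−E_D)/(RT)].
(E_U−E_D)/(RT) = (50.3−93.5)×10³/(8.314×648) = -43200/5387 = -8.019.
k_D/k_U = (6.17×10^7/1.47×10^5)·exp(-8.019) = 419.7 × 3.293×10^-4 = 0.138.

0.138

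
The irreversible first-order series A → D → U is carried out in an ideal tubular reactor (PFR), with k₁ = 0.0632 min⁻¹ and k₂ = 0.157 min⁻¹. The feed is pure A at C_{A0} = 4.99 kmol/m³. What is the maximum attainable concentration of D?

1.09 kmol/m³

At the optimum, C_{D,max}/C_{A0} = (k₁/k₂)^[k₂/(k₂−k₁)].
= (0.0632/0.157)^(0.157/(0.157−0.0632)) = (0.4025)^(1.674) = 0.2180.
C_{D,max} = 0.2180×4.99 = 1.09 kmol/m³.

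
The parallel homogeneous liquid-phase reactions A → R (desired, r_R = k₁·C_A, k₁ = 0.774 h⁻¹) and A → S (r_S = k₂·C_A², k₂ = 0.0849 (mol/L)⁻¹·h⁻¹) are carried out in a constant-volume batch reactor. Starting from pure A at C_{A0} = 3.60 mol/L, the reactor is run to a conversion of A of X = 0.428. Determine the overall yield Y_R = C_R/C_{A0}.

0.327

C_A = C_{A0}(1−X) = 2.059 mol/L.
Along a PFR/batch, dC_R/dC_A = −r_R/(r_R+r_S) = −k₁/(k₁+k₂·C_A).
Integrating from C_{A0} to C_A: C_R = (0.774/0.0849)·ln[(0.774+0.0849·3.60)/(0.774+0.0849·2.06)] = 9.117·ln(1.080/0.9488) = 1.177 mol/L.
Y_R = C_R/C_{A0} = 1.177/3.60 = 0.327.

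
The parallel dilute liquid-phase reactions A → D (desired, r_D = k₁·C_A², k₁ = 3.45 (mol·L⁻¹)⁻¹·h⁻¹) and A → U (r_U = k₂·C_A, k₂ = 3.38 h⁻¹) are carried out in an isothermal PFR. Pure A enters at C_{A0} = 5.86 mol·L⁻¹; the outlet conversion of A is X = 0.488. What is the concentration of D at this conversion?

C_A = C_{A0}(1−X) = 3.000 mol·L⁻¹.
Along a PFR/batch, dC_U/dC_A = −r_U/(r_D+r_U) = −k₂/(k₂+k₁·C_A).
Integrating from C_{A0} to C_A: C_U = (3.38/3.45)·ln[(3.38+3.45·5.86)/(3.38+3.45·3.00)] = 0.9797·ln(23.60/13.73) = 0.5305 mol·L⁻¹.
Then C_D = (C_{A0}−C_A) − C_U = 2.860 − 0.5305 = 2.329 mol·L⁻¹.

2.33 mol·L⁻¹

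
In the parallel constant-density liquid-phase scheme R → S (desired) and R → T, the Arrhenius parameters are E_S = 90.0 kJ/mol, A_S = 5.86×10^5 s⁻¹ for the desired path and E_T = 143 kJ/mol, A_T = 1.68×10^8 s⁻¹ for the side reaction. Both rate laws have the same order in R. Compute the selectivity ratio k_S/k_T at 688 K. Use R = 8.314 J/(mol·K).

k_S/k_T = (A_S/A_T)·exp[−(E_S−E_T)/(RT)] = (A_S/A_T)·exp[(E_T−E_S)/(RT)].
(E_T−E_S)/(RT) = (143−90.0)×10³/(8.314×688) = 53000/5720 = 9.266.
k_S/k_T = (5.86×10^5/1.68×10^8)·exp(9.266) = 0.003488 × 10569 = 36.9.
Since E_S < E_T, lowering the temperature improves selectivity toward S.

36.9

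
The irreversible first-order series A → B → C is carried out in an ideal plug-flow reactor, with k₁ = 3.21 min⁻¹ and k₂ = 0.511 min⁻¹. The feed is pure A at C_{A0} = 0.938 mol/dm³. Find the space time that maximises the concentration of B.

0.681 min

Setting dC_B/dτ = 0 gives τ_opt = ln(k₂/k₁)/(k₂−k₁).
= ln(0.511/3.21)/(0.511−3.21) = ln(0.1592)/-2.699 = -1.838/-2.699 = 0.681 min.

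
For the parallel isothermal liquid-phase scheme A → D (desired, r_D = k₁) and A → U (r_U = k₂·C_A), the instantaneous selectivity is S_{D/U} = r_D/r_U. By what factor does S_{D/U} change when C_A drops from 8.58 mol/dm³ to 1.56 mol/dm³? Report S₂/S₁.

5.50

S_{D/U} = (k₁/k₂)·C_A⁻¹, so S₂/S₁ = (C_{A,2}/C_{A,1})⁻¹.
= 8.58/1.56 = 5.50.
Selectivity toward D rises as C_A falls — low-concentration operation is favoured.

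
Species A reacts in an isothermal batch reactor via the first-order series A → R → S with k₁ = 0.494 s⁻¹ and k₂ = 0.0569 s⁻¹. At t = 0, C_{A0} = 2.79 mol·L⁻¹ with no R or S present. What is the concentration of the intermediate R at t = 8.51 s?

1.90 mol·L⁻¹

The intermediate concentration in a first-order A→B→C sequence is C_R = k₁C_{A0}(e^(−k₁t) − e^(−k₂t))/(k₂−k₁).
e^(−k₁t) = e^(−0.494×8.51) = e^(−4.204) = 0.01494; e^(−k₂t) = e^(−0.4842) = 0.6162.
C_R = 0.494×2.79/(0.0569−0.494) × (0.01494−0.6162) = (-3.153)×(-0.6012) = 1.896 mol·L⁻¹.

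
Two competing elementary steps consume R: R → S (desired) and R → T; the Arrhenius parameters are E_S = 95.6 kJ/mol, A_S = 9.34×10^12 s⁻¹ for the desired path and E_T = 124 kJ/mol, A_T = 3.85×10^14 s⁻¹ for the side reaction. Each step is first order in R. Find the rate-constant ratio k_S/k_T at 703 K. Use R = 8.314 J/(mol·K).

3.13

k_S/k_T = (A_S/A_T)·exp[−(E_S−E_T)/(RT)] = (A_S/A_T)·exp[(E_T−E_S)/(RT)].
(E_T−E_S)/(RT) = (124−95.6)×10³/(8.314×703) = 28400/5845 = 4.859.
k_S/k_T = (9.34×10^12/3.85×10^14)·exp(4.859) = 0.02426 × 128.9 = 3.13.
Since E_S < E_T, lowering the temperature improves selectivity toward S.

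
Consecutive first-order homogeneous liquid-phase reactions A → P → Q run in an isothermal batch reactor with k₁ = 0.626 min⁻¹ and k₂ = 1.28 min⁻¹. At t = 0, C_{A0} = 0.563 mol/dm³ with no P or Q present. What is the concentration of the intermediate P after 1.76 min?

For first-order series with pure A initially, C_P(t) = k₁C_{A0}/(k₂−k₁)·(e^(−k₁t) − e^(−k₂t)).
e^(−k₁t) = e^(−0.626×1.76) = e^(−1.102) = 0.3323; e^(−k₂t) = e^(−2.253) = 0.1051.
C_P = 0.626×0.563/(1.28−0.626) × (0.3323−0.1051) = 0.5389×0.2272 = 0.1224 mol/dm³.

0.122 mol/dm³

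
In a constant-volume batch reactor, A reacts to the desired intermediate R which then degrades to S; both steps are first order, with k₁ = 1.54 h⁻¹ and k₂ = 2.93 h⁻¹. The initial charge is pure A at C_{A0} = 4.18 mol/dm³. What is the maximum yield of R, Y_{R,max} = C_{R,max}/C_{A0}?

0.258

At the optimum, C_{R,max}/C_{A0} = (k₁/k₂)^[k₂/(k₂−k₁)].
= (1.54/2.93)^(2.93/(2.93−1.54)) = (0.5256)^(2.108) = 0.2577.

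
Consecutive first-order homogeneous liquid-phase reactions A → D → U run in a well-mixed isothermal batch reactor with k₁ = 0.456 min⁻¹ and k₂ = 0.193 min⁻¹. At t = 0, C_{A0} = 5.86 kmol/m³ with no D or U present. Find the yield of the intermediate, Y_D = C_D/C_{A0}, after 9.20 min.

For first-order series with pure A initially, C_D(t) = k₁C_{A0}/(k₂−k₁)·(e^(−k₁t) − e^(−k₂t)).
e^(−k₁t) = e^(−0.456×9.20) = e^(−4.195) = 0.01507; e^(−k₂t) = e^(−1.776) = 0.1694.
C_D = 0.456×5.86/(0.193−0.456) × (0.01507−0.1694) = (-10.16)×(-0.1543) = 1.568 kmol/m³.
Y_D = C_D/C_{A0} = 1.568/5.86 = 0.268.

0.268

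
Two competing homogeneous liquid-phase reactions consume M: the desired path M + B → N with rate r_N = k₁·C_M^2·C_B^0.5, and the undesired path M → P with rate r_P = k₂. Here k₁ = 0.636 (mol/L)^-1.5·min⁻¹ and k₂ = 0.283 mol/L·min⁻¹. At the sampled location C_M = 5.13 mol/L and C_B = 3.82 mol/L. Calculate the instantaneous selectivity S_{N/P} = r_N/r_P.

S_{N/P} = r_N/r_P = (k₁·C_M^2·C_B^0.5)/(k₂) = (k₁/k₂)·C_M^2·C_B^0.5.
= (0.636×5.130^2×3.820^0.5) / (0.283) = 32.71/0.2830 = 116.

116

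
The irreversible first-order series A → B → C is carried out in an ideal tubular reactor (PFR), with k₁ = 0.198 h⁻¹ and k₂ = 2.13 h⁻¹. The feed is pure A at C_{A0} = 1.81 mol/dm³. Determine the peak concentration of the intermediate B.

0.132 mol/dm³

Evaluating C_B at τ_opt = ln(k₂/k₁)/(k₂−k₁) gives C_{B,max}/C_{A0} = (k₁/k₂)^[k₂/(k₂−k₁)].
= (0.198/2.13)^(2.13/(2.13−0.198)) = (0.09296)^(1.102) = 0.07287.
C_{B,max} = 0.07287×1.81 = 0.132 mol/dm³.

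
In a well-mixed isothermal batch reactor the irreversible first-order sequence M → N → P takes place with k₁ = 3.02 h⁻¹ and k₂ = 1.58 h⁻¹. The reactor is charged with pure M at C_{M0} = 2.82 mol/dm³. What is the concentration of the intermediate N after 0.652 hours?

For first-order series with pure M initially, C_N(t) = k₁C_{M0}/(k₂−k₁)·(e^(−k₁t) − e^(−k₂t)).
e^(−k₁t) = e^(−3.02×0.652) = e^(−1.969) = 0.1396; e^(−k₂t) = e^(−1.030) = 0.3569.
C_N = 3.02×2.82/(1.58−3.02) × (0.1396−0.3569) = (-5.914)×(-0.2174) = 1.285 mol/dm³.

1.29 mol/dm³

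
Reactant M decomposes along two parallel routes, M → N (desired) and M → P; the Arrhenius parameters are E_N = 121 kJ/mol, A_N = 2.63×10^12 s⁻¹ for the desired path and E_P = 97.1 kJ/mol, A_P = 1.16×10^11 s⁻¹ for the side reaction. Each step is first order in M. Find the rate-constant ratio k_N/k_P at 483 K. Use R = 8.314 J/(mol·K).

k_N/k_P = (A_N/A_P)·exp[−(E_N−E_P)/(RT)] = (A_N/A_P)·exp[(E_P−E_N)/(RT)].
(E_P−E_N)/(RT) = (97.1−121)×10³/(8.314×483) = -23900/4016 = -5.952.
k_N/k_P = (2.63×10^12/1.16×10^11)·exp(-5.952) = 22.67 × 0.002601 = 0.0590.
Since E_N > E_P, raising the temperature improves selectivity toward N.

0.0590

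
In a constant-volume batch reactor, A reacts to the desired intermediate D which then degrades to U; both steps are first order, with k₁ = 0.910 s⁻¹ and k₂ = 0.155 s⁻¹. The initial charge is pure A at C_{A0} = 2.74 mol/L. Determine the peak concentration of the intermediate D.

1.91 mol/L

For a first-order series the maximum intermediate yield is C_{D,max}/C_{A0} = (k₁/k₂)^[k₂/(k₂−k₁)].
= (0.910/0.155)^(0.155/(0.155−0.910)) = (5.871)^(-0.2053) = 0.6953.
C_{D,max} = 0.6953×2.74 = 1.91 mol/L.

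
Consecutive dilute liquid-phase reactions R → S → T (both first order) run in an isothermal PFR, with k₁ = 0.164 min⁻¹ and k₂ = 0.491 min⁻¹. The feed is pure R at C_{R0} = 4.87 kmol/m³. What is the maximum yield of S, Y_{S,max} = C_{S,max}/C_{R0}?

0.193

For a first-order series the maximum intermediate yield is C_{S,max}/C_{R0} = (k₁/k₂)^[k₂/(k₂−k₁)].
= (0.164/0.491)^(0.491/(0.491−0.164)) = (0.3340)^(1.502) = 0.1927.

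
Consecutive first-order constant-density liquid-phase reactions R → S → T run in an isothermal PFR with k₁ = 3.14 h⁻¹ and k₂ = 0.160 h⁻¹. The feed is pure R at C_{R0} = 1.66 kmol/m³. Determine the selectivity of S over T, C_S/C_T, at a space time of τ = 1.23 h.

6.22

Solving the coupled first-order balances gives C_S(τ) = [k₁/(k₂−k₁)]·C_{R0}·(e^(−k₁τ) − e^(−k₂τ)).
e^(−k₁τ) = e^(−3.14×1.23) = e^(−3.862) = 0.02102; e^(−k₂τ) = e^(−0.1968) = 0.8214.
C_S = 3.14×1.66/(0.160−3.14) × (0.02102−0.8214) = (-1.749)×(-0.8003) = 1.400 kmol/m³.
C_R = C_{R0}e^(−k₁τ) = 0.03490 kmol/m³, so C_T = C_{R0}−C_R−C_S = 0.2252 kmol/m³; C_S/C_T = 6.22.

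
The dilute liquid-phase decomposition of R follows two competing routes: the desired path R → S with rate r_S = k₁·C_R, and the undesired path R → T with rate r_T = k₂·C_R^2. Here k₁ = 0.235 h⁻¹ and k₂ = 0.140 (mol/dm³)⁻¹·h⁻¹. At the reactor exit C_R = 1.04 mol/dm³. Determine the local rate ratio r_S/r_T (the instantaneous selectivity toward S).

S_{S/T} = r_S/r_T = (k₁·C_R)/(k₂·C_R^2) = (k₁/k₂)·C_R⁻¹.
= (0.235×1.040) / (0.140×1.040^2) = 0.2444/0.1514 = 1.61.
The undesired path is higher order in R, so low C_R (CSTR or dilute feed) favours S.

1.61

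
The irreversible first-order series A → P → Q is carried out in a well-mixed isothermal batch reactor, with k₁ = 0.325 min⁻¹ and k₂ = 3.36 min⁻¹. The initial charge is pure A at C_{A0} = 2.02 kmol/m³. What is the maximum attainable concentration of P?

At the optimum, C_{P,max}/C_{A0} = (k₁/k₂)^[k₂/(k₂−k₁)].
= (0.325/3.36)^(3.36/(3.36−0.325)) = (0.09673)^(1.107) = 0.07532.
C_{P,max} = 0.07532×2.02 = 0.152 kmol/m³.

0.152 kmol/m³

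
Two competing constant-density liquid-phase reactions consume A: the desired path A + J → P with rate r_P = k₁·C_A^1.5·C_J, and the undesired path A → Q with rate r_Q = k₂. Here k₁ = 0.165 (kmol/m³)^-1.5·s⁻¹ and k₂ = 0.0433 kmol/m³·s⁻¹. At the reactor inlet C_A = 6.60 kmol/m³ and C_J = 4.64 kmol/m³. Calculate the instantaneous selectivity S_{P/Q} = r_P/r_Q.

300

S_{P/Q} = r_P/r_Q = (k₁·C_A^1.5·C_J)/(k₂) = (k₁/k₂)·C_A^1.5·C_J.
= (0.165×6.600^1.5×4.640) / (0.0433) = 12.98/0.04330 = 300.
Since the desired path is higher order in A, keeping C_A high (PFR or concentrated feed) favours P.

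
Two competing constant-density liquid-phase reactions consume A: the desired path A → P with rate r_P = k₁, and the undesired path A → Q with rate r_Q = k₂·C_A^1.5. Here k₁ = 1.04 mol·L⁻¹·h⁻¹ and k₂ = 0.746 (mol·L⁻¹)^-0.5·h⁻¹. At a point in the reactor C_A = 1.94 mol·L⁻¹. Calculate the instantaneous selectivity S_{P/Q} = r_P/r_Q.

S_{P/Q} = r_P/r_Q = (k₁)/(k₂·C_A^1.5) = (k₁/k₂)·C_A^-1.5.
= (1.04) / (0.746×1.940^1.5) = 1.040/2.016 = 0.516.

0.516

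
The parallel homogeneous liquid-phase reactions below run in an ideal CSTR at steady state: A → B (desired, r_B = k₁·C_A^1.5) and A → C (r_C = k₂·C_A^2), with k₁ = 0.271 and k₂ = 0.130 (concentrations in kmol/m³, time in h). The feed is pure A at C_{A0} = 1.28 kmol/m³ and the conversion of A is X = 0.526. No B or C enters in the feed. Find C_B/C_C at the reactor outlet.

2.68

Exit C_A = C_{A0}(1−X) = 1.28×0.474 = 0.6067 kmol/m³.
A CSTR operates uniformly at the exit composition, giving r_B = 0.1281 and r_C = 0.04785 (each k·C_A^n at C_A = 0.6067).
Overall selectivity = C_B/C_C = r_Bτ/(r_Cτ) = r_B/r_C = 2.68.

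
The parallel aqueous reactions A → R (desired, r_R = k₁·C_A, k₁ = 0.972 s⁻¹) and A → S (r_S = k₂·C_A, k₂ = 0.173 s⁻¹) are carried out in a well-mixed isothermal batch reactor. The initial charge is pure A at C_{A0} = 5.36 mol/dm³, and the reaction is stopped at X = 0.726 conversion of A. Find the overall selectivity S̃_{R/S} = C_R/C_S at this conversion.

C_A = C_{A0}(1−X) = 1.469 mol/dm³.
Both paths are first order in A, so the instantaneous fraction to R is constant: dC_R/d(−C_A) = k₁/(k₁+k₂) = 0.8489.
C_R = 0.8489·(C_{A0}−C_A) = 0.8489×3.891 = 3.30 mol/dm³.
C_S = (C_{A0}−C_A)−C_R = 0.5880 mol/dm³; S̃_{R/S} = 3.303/0.5880 = 5.62.

5.62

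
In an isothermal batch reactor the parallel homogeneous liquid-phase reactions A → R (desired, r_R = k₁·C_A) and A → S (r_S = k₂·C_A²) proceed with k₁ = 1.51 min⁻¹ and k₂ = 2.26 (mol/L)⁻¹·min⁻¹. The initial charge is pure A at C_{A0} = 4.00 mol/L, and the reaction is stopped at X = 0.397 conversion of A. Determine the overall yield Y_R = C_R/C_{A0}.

C_A = C_{A0}(1−X) = 2.412 mol/L.
Along a PFR/batch, dC_R/dC_A = −r_R/(r_R+r_S) = −k₁/(k₁+k₂·C_A).
Integrating from C_{A0} to C_A: C_R = (1.51/2.26)·ln[(1.51+2.26·4.00)/(1.51+2.26·2.41)] = 0.6681·ln(10.55/6.961) = 0.2778 mol/L.
Y_R = C_R/C_{A0} = 0.2778/4.00 = 0.0695.

0.0695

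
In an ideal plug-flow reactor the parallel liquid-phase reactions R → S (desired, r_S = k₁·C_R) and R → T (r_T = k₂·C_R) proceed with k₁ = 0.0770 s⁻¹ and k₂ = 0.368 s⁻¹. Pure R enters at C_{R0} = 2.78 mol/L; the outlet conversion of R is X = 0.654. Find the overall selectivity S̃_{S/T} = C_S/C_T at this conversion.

C_R = C_{R0}(1−X) = 0.9619 mol/L.
Both paths are first order in R, so the instantaneous fraction to S is constant: dC_S/d(−C_R) = k₁/(k₁+k₂) = 0.1730.
C_S = 0.1730·(C_{R0}−C_R) = 0.1730×1.818 = 0.315 mol/L.
C_T = (C_{R0}−C_R)−C_S = 1.504 mol/L; S̃_{S/T} = 0.3146/1.504 = 0.209.

0.209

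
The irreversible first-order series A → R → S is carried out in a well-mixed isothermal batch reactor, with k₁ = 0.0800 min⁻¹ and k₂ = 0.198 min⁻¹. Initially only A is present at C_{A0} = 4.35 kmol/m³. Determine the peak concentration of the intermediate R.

For a first-order series the maximum intermediate yield is C_{R,max}/C_{A0} = (k₁/k₂)^[k₂/(k₂−k₁)].
= (0.0800/0.198)^(0.198/(0.198−0.0800)) = (0.4040)^(1.678) = 0.2186.
C_{R,max} = 0.2186×4.35 = 0.951 kmol/m³.

0.951 kmol/m³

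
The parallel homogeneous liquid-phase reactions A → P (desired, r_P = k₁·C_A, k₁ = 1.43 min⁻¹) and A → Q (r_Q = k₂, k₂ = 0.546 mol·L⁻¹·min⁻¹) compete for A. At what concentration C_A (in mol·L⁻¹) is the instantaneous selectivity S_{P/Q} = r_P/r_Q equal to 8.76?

S_{P/Q} = (k₁/k₂)·C_A ⇒ C_A = S·k₂/k₁.
= 8.76×0.546/1.43 = 3.34 mol·L⁻¹.

3.34 mol·L⁻¹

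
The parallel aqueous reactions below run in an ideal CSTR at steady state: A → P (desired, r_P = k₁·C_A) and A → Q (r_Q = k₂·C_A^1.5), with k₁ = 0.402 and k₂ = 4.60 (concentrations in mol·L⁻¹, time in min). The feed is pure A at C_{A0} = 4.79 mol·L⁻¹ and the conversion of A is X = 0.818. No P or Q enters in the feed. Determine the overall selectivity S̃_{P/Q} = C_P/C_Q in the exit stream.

0.0936

Exit C_A = C_{A0}(1−X) = 4.79×0.182 = 0.8718 mol·L⁻¹.
Rates in a CSTR are evaluated at the outlet concentration: r_P = 0.402×0.8718 = 0.3505, r_Q = 4.60×0.8718^1.5 = 3.744.
Overall selectivity = C_P/C_Q = r_Pτ/(r_Qτ) = r_P/r_Q = 0.0936.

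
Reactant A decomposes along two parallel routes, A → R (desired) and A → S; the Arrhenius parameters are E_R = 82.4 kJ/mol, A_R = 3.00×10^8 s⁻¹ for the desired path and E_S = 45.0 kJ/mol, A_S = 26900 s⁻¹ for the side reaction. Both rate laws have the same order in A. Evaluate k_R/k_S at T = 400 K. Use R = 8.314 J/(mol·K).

0.146

k_R/k_S = (A_R/A_S)·exp[−(E_R−E_S)/(RT)] = (A_R/A_S)·exp[(E_S−E_R)/(RT)].
(E_S−E_R)/(RT) = (45.0−82.4)×10³/(8.314×400) = -37400/3326 = -11.25.
k_R/k_S = (3.00×10^8/26900)·exp(-11.25) = 11152 × 1.306×10^-5 = 0.146.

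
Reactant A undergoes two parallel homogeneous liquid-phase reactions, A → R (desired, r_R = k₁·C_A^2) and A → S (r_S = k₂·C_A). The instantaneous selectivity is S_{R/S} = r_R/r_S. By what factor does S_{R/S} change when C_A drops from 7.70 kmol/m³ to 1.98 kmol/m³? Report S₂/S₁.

0.257

S_{R/S} = (k₁/k₂)·C_A, so S₂/S₁ = (C_{A,2}/C_{A,1}).
= 1.98/7.70 = 0.257.
Selectivity toward R falls as C_A falls — high-concentration operation is favoured.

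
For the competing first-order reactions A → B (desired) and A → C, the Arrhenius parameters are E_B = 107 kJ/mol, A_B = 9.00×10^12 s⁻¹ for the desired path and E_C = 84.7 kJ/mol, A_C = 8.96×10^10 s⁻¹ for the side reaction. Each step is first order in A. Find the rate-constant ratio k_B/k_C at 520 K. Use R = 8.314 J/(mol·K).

k_B/k_C = (A_B/A_C)·exp[−(E_B−E_C)/(RT)] = (A_B/A_C)·exp[(E_C−E_B)/(RT)].
(E_C−E_B)/(RT) = (84.7−107)×10³/(8.314×520) = -22300/4323 = -5.158.
k_B/k_C = (9.00×10^12/8.96×10^10)·exp(-5.158) = 100.4 × 0.005753 = 0.578.
Since E_B > E_C, raising the temperature improves selectivity toward B.

0.578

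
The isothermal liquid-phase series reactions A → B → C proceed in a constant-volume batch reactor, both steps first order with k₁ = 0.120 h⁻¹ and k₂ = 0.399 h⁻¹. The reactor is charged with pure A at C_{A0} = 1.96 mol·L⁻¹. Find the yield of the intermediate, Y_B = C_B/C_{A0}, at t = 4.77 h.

Solving the coupled first-order balances gives C_B(t) = [k₁/(k₂−k₁)]·C_{A0}·(e^(−k₁t) − e^(−k₂t)).
e^(−k₁t) = e^(−0.120×4.77) = e^(−0.5724) = 0.5642; e^(−k₂t) = e^(−1.903) = 0.1491.
C_B = 0.120×1.96/(0.399−0.120) × (0.5642−0.1491) = 0.8430×0.4151 = 0.3499 mol·L⁻¹.
Y_B = C_B/C_{A0} = 0.3499/1.96 = 0.179.

0.179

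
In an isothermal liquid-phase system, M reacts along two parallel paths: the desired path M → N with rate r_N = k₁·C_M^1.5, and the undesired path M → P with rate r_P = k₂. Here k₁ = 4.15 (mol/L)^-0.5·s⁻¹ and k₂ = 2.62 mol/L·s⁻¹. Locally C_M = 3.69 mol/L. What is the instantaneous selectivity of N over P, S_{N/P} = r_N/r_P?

11.2

S_{N/P} = r_N/r_P = (k₁·C_M^1.5)/(k₂) = (k₁/k₂)·C_M^1.5.
= (4.15×3.690^1.5) / (2.62) = 29.42/2.620 = 11.2.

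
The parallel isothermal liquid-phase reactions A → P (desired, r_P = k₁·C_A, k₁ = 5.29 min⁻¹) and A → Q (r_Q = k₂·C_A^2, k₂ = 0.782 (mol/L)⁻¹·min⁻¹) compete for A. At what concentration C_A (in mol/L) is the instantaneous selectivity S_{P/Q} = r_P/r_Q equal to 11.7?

0.578 mol/L

S_{P/Q} = (k₁/k₂)·C_A⁻¹ ⇒ C_A = (S·k₂/k₁)^(-1).
= (11.7×0.782/5.29)^(-1) = (1.730)^(-1) = 0.578 mol/L.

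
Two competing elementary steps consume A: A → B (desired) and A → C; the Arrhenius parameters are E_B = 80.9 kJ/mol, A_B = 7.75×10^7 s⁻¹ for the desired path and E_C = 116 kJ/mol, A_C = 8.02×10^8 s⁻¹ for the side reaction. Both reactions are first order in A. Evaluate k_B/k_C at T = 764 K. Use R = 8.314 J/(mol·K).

k_B/k_C = (A_B/A_C)·exp[−(E_B−E_C)/(RT)] = (A_B/A_C)·exp[(E_C−E_B)/(RT)].
(E_C−E_B)/(RT) = (116−80.9)×10³/(8.314×764) = 35100/6352 = 5.526.
k_B/k_C = (7.75×10^7/8.02×10^8)·exp(5.526) = 0.09663 × 251.1 = 24.3.

24.3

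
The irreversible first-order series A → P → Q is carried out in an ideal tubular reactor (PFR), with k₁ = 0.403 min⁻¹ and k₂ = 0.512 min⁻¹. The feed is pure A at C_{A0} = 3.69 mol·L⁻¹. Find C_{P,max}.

1.20 mol·L⁻¹

For a first-order series the maximum intermediate yield is C_{P,max}/C_{A0} = (k₁/k₂)^[k₂/(k₂−k₁)].
= (0.403/0.512)^(0.512/(0.512−0.403)) = (0.7871)^(4.697) = 0.3248.
C_{P,max} = 0.3248×3.69 = 1.20 mol·L⁻¹.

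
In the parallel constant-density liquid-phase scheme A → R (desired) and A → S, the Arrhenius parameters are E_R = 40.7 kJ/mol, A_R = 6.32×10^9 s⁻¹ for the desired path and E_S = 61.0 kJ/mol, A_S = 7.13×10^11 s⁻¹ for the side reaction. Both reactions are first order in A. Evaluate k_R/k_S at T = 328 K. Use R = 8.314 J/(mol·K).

Since both paths have the same order in A, the concentration cancels and S_{R/S} = k_R/k_S = (A_R/A_S)·exp[(E_S−E_R)/(RT)].
(E_S−E_R)/(RT) = (61.0−40.7)×10³/(8.314×328) = 20300/2727 = 7.444.
k_R/k_S = (6.32×10^9/7.13×10^11)·exp(7.444) = 0.008864 × 1710 = 15.2.
Since E_R < E_S, lowering the temperature improves selectivity toward R.

15.2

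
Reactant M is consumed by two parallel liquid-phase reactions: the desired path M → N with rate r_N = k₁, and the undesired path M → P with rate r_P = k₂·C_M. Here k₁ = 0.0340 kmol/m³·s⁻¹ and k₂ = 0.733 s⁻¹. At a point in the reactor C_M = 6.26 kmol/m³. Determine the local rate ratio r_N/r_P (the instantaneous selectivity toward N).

0.00741

S_{N/P} = r_N/r_P = (k₁)/(k₂·C_M) = (k₁/k₂)·C_M⁻¹.
= (0.0340) / (0.733×6.260) = 0.03400/4.589 = 0.00741.
The undesired path is higher order in M, so low C_M (CSTR or dilute feed) favours N.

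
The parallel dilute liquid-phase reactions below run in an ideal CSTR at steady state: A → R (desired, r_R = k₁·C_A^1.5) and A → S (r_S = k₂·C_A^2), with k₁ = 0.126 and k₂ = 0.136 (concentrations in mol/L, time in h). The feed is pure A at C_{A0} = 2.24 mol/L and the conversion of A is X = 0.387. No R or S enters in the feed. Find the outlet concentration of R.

0.383 mol/L

Exit C_A = C_{A0}(1−X) = 2.24×0.613 = 1.373 mol/L.
A CSTR operates uniformly at the exit composition, giving r_R = 0.2027 and r_S = 0.2564 (each k·C_A^n at C_A = 1.373).
Fraction of consumed A going to R: r_R/(r_R+r_S) = 0.4415.
C_R = 0.4415·C_{A0}·X = 0.4415×2.24×0.387 = 0.383 mol/L.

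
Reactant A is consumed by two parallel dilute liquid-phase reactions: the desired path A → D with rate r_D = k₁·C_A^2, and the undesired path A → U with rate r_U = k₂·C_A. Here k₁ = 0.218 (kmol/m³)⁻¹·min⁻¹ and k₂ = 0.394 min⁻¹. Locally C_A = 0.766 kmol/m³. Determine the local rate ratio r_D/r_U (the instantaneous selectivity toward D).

0.424

S_{D/U} = r_D/r_U = (k₁·C_A^2)/(k₂·C_A) = (k₁/k₂)·C_A.
= (0.218×0.7660^2) / (0.394×0.7660) = 0.1279/0.3018 = 0.424.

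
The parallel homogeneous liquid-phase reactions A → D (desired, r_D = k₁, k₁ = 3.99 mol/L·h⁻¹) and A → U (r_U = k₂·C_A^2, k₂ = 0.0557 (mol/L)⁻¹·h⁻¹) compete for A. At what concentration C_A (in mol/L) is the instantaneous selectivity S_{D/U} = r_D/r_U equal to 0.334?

S_{D/U} = (k₁/k₂)·C_A^-2 ⇒ C_A = (S·k₂/k₁)^(-0.5).
= (0.334×0.0557/3.99)^(-0.5) = (0.004663)^(-0.5) = 14.6 mol/L.

14.6 mol/L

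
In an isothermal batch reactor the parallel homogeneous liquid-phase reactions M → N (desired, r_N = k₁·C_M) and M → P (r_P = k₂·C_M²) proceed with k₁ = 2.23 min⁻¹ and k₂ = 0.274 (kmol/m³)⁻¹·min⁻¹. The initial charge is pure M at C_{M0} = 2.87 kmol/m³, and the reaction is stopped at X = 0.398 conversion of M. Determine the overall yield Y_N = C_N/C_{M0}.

0.311

C_M = C_{M0}(1−X) = 1.728 kmol/m³.
Along a PFR/batch, dC_N/dC_M = −r_N/(r_N+r_P) = −k₁/(k₁+k₂·C_M).
Integrating from C_{M0} to C_M: C_N = (2.23/0.274)·ln[(2.23+0.274·2.87)/(2.23+0.274·1.73)] = 8.139·ln(3.016/2.703) = 0.8916 kmol/m³.
Y_N = C_N/C_{M0} = 0.8916/2.87 = 0.311.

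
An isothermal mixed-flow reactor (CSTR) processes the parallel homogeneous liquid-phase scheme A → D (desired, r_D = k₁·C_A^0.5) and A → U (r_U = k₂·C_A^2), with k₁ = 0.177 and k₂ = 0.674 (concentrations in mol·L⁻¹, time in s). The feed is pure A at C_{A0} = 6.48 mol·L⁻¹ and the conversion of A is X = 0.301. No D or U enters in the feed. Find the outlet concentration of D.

Exit C_A = C_{A0}(1−X) = 6.48×0.699 = 4.530 mol·L⁻¹.
In a CSTR the entire volume is at exit conditions, so r_D = 0.177×4.530^0.5 = 0.3767 and r_U = 0.674×4.530^2 = 13.83.
Fraction of consumed A going to D: r_D/(r_D+r_U) = 0.02652.
C_D = 0.02652·C_{A0}·X = 0.02652×6.48×0.301 = 0.0517 mol·L⁻¹.

0.0517 mol·L⁻¹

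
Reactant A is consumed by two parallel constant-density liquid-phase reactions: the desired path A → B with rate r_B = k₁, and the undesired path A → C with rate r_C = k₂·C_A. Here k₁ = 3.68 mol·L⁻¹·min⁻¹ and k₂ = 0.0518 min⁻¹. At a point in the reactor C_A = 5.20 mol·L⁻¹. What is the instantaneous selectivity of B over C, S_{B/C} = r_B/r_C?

13.7

S_{B/C} = r_B/r_C = (k₁)/(k₂·C_A) = (k₁/k₂)·C_A⁻¹.
= (3.68) / (0.0518×5.200) = 3.680/0.2694 = 13.7.
The undesired path is higher order in A, so low C_A (CSTR or dilute feed) favours B.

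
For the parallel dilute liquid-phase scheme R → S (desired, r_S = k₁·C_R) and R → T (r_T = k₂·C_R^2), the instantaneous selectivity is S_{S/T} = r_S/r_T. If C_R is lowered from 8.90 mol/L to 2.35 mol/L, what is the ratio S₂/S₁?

3.79

S_{S/T} = (k₁/k₂)·C_R⁻¹, so S₂/S₁ = (C_{R,2}/C_{R,1})⁻¹.
= 8.90/2.35 = 3.79.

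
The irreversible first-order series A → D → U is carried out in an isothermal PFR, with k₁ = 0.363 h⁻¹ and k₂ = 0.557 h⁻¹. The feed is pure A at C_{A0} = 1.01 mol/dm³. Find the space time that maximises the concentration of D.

For first-order series the maximum of C_D occurs at τ_opt = ln(k₂/k₁)/(k₂−k₁).
= ln(0.557/0.363)/(0.557−0.363) = ln(1.534)/0.1940 = 0.4282/0.1940 = 2.21 h.

2.21 h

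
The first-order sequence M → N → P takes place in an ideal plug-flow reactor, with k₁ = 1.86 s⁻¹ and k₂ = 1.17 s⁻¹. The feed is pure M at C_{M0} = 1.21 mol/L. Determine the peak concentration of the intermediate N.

For a first-order series the maximum intermediate yield is C_{N,max}/C_{M0} = (k₁/k₂)^[k₂/(k₂−k₁)].
= (1.86/1.17)^(1.17/(1.17−1.86)) = (1.590)^(-1.696) = 0.4556.
C_{N,max} = 0.4556×1.21 = 0.551 mol/L.

0.551 mol/L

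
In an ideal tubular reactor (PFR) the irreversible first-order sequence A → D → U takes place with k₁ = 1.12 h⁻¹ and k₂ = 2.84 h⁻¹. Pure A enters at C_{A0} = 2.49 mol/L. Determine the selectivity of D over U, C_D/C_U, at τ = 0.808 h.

Solving the coupled first-order balances gives C_D(τ) = [k₁/(k₂−k₁)]·C_{A0}·(e^(−k₁τ) − e^(−k₂τ)).
e^(−k₁τ) = e^(−1.12×0.808) = e^(−0.9050) = 0.4046; e^(−k₂τ) = e^(−2.295) = 0.1008.
C_D = 1.12×2.49/(2.84−1.12) × (0.4046−0.1008) = 1.621×0.3038 = 0.4925 mol/L.
C_A = C_{A0}e^(−k₁τ) = 1.007 mol/L, so C_U = C_{A0}−C_A−C_D = 0.9901 mol/L; C_D/C_U = 0.497.

0.497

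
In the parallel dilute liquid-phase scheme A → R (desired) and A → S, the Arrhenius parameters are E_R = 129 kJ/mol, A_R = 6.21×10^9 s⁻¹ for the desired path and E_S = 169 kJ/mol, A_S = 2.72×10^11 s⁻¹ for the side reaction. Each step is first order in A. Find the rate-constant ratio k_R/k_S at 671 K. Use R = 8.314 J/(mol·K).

Since both paths have the same order in A, the concentration cancels and S_{R/S} = k_R/k_S = (A_R/A_S)·exp[(E_S−E_R)/(RT)].
(E_S−E_R)/(RT) = (169−129)×10³/(8.314×671) = 40000/5579 = 7.170.
k_R/k_S = (6.21×10^9/2.72×10^11)·exp(7.170) = 0.02283 × 1300 = 29.7.

29.7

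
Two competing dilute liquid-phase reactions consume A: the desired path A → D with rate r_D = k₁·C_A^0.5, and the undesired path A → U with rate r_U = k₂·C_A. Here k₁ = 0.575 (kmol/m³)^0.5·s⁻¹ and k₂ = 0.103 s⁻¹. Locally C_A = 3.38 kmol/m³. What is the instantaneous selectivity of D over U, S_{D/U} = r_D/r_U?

S_{D/U} = r_D/r_U = (k₁·C_A^0.5)/(k₂·C_A) = (k₁/k₂)·C_A^-0.5.
= (0.575×3.380^0.5) / (0.103×3.380) = 1.057/0.3481 = 3.04.
The undesired path is higher order in A, so low C_A (CSTR or dilute feed) favours D.

3.04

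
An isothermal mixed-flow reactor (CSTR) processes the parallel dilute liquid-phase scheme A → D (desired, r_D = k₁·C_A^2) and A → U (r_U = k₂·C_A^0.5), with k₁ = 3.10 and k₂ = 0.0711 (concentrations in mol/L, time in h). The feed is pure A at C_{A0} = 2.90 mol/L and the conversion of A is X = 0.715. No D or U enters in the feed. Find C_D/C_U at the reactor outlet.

Exit C_A = C_{A0}(1−X) = 2.90×0.285 = 0.8265 mol/L.
In a CSTR the entire volume is at exit conditions, so r_D = 3.10×0.8265^2 = 2.118 and r_U = 0.0711×0.8265^0.5 = 0.06464.
Overall selectivity = C_D/C_U = r_Dτ/(r_Uτ) = r_D/r_U = 32.8.

32.8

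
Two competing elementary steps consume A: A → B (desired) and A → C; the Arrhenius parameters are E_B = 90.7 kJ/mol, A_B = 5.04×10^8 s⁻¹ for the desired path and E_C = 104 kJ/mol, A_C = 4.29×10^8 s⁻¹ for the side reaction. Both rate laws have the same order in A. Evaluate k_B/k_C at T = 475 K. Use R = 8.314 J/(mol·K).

34.1

With equal orders, S_{B/C} = k_B/k_C = (A_B/A_C)·exp[(E_C−E_B)/(RT)].
(E_C−E_B)/(RT) = (104−90.7)×10³/(8.314×475) = 13300/3949 = 3.368.
k_B/k_C = (5.04×10^8/4.29×10^8)·exp(3.368) = 1.175 × 29.02 = 34.1.
Since E_B < E_C, lowering the temperature improves selectivity toward B.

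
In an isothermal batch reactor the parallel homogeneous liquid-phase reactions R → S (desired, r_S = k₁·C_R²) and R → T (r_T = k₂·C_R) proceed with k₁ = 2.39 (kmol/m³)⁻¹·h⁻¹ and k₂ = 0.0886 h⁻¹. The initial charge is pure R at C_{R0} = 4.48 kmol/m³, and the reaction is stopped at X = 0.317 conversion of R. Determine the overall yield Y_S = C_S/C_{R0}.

C_R = C_{R0}(1−X) = 3.060 kmol/m³.
Along a PFR/batch, dC_T/dC_R = −r_T/(r_S+r_T) = −k₂/(k₂+k₁·C_R).
Integrating from C_{R0} to C_R: C_T = (0.0886/2.39)·ln[(0.0886+2.39·4.48)/(0.0886+2.39·3.06)] = 0.03707·ln(10.80/7.402) = 0.01399 kmol/m³.
Then C_S = (C_{R0}−C_R) − C_T = 1.420 − 0.01399 = 1.406 kmol/m³.
Y_S = C_S/C_{R0} = 1.406/4.48 = 0.314.

0.314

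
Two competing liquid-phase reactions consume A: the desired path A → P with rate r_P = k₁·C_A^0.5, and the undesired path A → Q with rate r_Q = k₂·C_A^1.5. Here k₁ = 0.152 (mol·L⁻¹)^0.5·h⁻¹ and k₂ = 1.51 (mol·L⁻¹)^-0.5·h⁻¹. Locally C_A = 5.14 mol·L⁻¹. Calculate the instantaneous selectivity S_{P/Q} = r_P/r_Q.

S_{P/Q} = r_P/r_Q = (k₁·C_A^0.5)/(k₂·C_A^1.5) = (k₁/k₂)·C_A⁻¹.
= (0.152×5.140^0.5) / (1.51×5.140^1.5) = 0.3446/17.60 = 0.0196.
The undesired path is higher order in A, so low C_A (CSTR or dilute feed) favours P.

0.0196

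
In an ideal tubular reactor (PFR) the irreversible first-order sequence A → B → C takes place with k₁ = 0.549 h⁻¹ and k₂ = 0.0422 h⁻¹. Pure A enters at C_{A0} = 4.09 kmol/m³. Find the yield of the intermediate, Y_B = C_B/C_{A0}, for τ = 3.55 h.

0.778

Solving the coupled first-order balances gives C_B(τ) = [k₁/(k₂−k₁)]·C_{A0}·(e^(−k₁τ) − e^(−k₂τ)).
e^(−k₁τ) = e^(−0.549×3.55) = e^(−1.949) = 0.1424; e^(−k₂τ) = e^(−0.1498) = 0.8609.
C_B = 0.549×4.09/(0.0422−0.549) × (0.1424−0.8609) = (-4.431)×(-0.7184) = 3.183 kmol/m³.
Y_B = C_B/C_{A0} = 3.183/4.09 = 0.778.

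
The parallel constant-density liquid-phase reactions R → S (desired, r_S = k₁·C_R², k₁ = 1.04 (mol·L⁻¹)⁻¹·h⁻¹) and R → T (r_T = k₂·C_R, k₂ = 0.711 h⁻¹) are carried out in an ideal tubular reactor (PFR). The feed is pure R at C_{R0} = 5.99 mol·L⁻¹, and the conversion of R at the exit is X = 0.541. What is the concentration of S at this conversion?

2.79 mol·L⁻¹

C_R = C_{R0}(1−X) = 2.749 mol·L⁻¹.
Along a PFR/batch, dC_T/dC_R = −r_T/(r_S+r_T) = −k₂/(k₂+k₁·C_R).
Integrating from C_{R0} to C_R: C_T = (0.711/1.04)·ln[(0.711+1.04·5.99)/(0.711+1.04·2.75)] = 0.6837·ln(6.941/3.570) = 0.4544 mol·L⁻¹.
Then C_S = (C_{R0}−C_R) − C_T = 3.241 − 0.4544 = 2.786 mol·L⁻¹.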